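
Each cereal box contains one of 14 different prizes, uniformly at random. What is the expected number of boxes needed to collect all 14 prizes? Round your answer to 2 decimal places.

After i distinct types are collected, each trial gives a new one with probability (14−i)/14, so the expected wait for the next new type is 14/(14−i).
E = 14/14 + 14/13 + 14/12 + 14/11 + 14/10 + 14/9 + 14/8 + 14/7 + 14/6 + 14/5 + 14/4 + 14/3 + 14/2 + 14/1 = 1171733/25740 ≈ 45.52.

45.52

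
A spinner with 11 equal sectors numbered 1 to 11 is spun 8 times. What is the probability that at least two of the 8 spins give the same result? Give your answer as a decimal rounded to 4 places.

P(all 8 different) = 11/11 · 10/11 · ··· · 4/11 ≈ 0.0310.
P(at least two equal) = 1 − 0.0310 = 0.9690.

0.9690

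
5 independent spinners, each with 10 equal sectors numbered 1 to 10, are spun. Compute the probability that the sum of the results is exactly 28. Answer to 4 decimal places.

0.0600

There are 10^5 = 100000 equally likely outcomes.
The number of ordered 5-tuples from {1,…,10} summing to 28 is 6000.
P(sum = 28) = 6000/100000 = 3/50 ≈ 0.0600.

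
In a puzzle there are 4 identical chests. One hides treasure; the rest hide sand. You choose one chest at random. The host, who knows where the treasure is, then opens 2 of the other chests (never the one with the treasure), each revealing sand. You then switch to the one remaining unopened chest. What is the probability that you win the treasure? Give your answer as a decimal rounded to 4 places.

Your original chest holds the treasure with probability 1/4, so the other 3 collectively hold it with probability 3/4.
The host can always find 2 empty chests to open, so the reveals don't change that 3/4; it is now spread over the 1 remaining unopened chest.
P(win by switching) = (3/4) · (1/1) = 3/4 ≈ 0.7500.

0.7500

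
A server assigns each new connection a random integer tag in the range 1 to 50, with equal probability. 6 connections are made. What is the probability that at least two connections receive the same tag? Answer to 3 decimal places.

0.268

It's easier to compute the probability that all 6 are distinct.
P(all distinct) = 50/50 · 49/50 · ··· · 45/50 ≈ 0.732.
So the probability of at least one match is 1 − 0.732 = 0.268.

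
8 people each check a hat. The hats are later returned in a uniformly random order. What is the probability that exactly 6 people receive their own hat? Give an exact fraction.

1/1440

Choose which 6 of the 8 are fixed: C(8,6) = 28 ways.
The remaining 2 must have no fixed point: D(2) = 1.
P = 28·1/40320 = 1/1440.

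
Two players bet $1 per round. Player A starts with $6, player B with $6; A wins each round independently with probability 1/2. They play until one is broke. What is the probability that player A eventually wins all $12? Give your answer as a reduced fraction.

1/2

With a fair step, P(i) = ½P(i−1) + ½P(i+1) with P(0)=0, P(12)=1 has the linear solution P(i) = i/12.
P(6) = 6/12 = 1/2.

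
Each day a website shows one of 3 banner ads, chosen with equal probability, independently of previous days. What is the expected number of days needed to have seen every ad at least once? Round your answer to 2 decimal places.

After i distinct types are collected, each trial gives a new one with probability (3−i)/3, so the expected wait for the next new type is 3/(3−i).
E = 3/3 + 3/2 + 3/1 = 11/2 ≈ 5.50.

5.50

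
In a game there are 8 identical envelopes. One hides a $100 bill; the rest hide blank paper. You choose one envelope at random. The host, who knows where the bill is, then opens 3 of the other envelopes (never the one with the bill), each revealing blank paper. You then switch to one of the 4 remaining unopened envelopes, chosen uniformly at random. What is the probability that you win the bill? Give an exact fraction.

Your original envelope holds the bill with probability 1/8, so the other 7 collectively hold it with probability 7/8.
The host can always find 3 empty envelopes to open, so the reveals don't change that 7/8; it is now spread over the 4 remaining unopened envelopes.
P(win by switching) = (7/8) · (1/4) = 7/32.

7/32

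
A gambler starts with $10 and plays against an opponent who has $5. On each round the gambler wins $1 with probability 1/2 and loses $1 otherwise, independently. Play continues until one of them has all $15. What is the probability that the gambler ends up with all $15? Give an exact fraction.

With a fair step, P(i) = ½P(i−1) + ½P(i+1) with P(0)=0, P(15)=1 has the linear solution P(i) = i/15.
P(10) = 10/15 = 2/3.

2/3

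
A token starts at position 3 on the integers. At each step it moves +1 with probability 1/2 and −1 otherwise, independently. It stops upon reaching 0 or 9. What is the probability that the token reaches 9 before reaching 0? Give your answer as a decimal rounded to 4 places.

0.3333

With a fair step, P(i) = ½P(i−1) + ½P(i+1) with P(0)=0, P(9)=1 has the linear solution P(i) = i/9.
P(3) = 3/9 = 1/3 ≈ 0.3333.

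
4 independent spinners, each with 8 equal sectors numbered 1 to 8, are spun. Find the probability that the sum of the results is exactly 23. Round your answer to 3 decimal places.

0.050

There are 8^4 = 4096 equally likely outcomes.
The number of ordered 4-tuples from {1,…,8} summing to 23 is 204.
P(sum = 23) = 204/4096 = 51/1024 ≈ 0.050.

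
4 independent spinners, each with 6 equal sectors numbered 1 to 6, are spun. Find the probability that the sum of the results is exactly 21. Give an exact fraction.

5/324

There are 6^4 = 1296 equally likely outcomes.
The number of ordered 4-tuples from {1,…,6} summing to 21 is 20.
P(sum = 21) = 20/1296 = 5/324.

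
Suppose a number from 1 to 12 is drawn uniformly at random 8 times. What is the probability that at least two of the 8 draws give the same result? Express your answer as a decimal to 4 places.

P(all 8 different) = 12/12 · 11/12 · ··· · 5/12 ≈ 0.0464.
P(at least two equal) = 1 − 0.0464 = 0.9536.

0.9536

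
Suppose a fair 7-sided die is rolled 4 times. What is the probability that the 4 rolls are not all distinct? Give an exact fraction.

223/343

P(all 4 different) = 7/7 · 6/7 · ··· · 4/7 = 120/343.
P(at least two equal) = 1 − 120/343 = 223/343.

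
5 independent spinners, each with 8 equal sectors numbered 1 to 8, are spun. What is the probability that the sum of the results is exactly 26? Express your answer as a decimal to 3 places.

There are 8^5 = 32768 equally likely outcomes.
The number of ordered 5-tuples from {1,…,8} summing to 26 is 2010.
P(sum = 26) = 2010/32768 = 1005/16384 ≈ 0.061.

0.061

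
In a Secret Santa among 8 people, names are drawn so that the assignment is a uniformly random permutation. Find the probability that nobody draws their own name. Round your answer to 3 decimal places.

0.368

This is the derangement probability: permutations of 8 with no fixed point.
D(8) = 8! · (1 − 1/1! + 1/2! − ··· + (−1)^8/8!) = 14833.
P = 14833/40320 = 2119/5760 ≈ 0.368.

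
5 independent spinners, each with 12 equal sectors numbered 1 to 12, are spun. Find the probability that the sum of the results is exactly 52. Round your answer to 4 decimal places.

0.0020

There are 12^5 = 248832 equally likely outcomes.
The number of ordered 5-tuples from {1,…,12} summing to 52 is 495.
P(sum = 52) = 495/248832 = 55/27648 ≈ 0.0020.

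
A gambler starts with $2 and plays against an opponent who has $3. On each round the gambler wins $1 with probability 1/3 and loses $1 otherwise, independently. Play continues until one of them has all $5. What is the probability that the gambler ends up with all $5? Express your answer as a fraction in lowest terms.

Let r = q/p = (2/3)/(1/3) = 2. The recurrence P(i) = p·P(i+1) + q·P(i−1) with P(0)=0, P(5)=1 gives P(i) = (1 − r^i)/(1 − r^5).
P(2) = (1 − (2)^2) / (1 − (2)^5) = 3/31.

3/31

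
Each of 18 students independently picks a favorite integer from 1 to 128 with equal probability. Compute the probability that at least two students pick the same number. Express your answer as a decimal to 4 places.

0.7146

It's easier to compute the probability that all 18 are distinct.
P(all distinct) = 128/128 · 127/128 · ··· · 111/128 ≈ 0.2854.
So the probability of at least one match is 1 − 0.2854 = 0.7146.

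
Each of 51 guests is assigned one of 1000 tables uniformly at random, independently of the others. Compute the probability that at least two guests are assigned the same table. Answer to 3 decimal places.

It's easier to compute the probability that all 51 are distinct.
P(all distinct) = 1000/1000 · 999/1000 · ··· · 950/1000 ≈ 0.273.
So the probability of at least one match is 1 − 0.273 = 0.727.

0.727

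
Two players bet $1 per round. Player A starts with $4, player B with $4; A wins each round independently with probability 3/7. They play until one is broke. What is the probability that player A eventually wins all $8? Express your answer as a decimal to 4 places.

Let r = q/p = (4/7)/(3/7) = 4/3. The recurrence P(i) = p·P(i+1) + q·P(i−1) with P(0)=0, P(8)=1 gives P(i) = (1 − r^i)/(1 − r^8).
P(4) = (1 − (4/3)^4) / (1 − (4/3)^8) = 81/337 ≈ 0.2404.

0.2404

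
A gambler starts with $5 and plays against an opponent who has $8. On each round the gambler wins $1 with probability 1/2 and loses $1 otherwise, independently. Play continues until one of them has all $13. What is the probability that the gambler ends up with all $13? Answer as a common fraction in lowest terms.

With a fair step, P(i) = ½P(i−1) + ½P(i+1) with P(0)=0, P(13)=1 has the linear solution P(i) = i/13.
P(5) = 5/13.

5/13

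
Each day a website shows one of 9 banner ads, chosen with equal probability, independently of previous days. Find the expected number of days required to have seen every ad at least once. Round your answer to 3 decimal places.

After i distinct types are collected, each trial gives a new one with probability (9−i)/9, so the expected wait for the next new type is 9/(9−i).
E = 9/9 + 9/8 + 9/7 + 9/6 + 9/5 + 9/4 + 9/3 + 9/2 + 9/1 = 7129/280 ≈ 25.461.

25.461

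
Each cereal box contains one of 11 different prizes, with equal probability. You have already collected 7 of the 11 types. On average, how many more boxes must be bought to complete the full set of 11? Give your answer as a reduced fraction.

275/12

Starting from 7 distinct types, each trial gives a new one with probability (11−i)/11 when i types are held, so the wait for the next new type is 11/(11−i).
E = 11/4 + 11/3 + 11/2 + 11/1 = 275/12.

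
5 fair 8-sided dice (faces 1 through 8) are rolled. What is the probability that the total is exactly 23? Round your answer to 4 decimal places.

0.0751

There are 8^5 = 32768 equally likely outcomes.
The number of ordered 5-tuples from {1,…,8} summing to 23 is 2460.
P(sum = 23) = 2460/32768 = 615/8192 ≈ 0.0751.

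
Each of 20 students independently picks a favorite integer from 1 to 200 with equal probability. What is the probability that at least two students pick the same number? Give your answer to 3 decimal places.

It's easier to compute the probability that all 20 are distinct.
P(all distinct) = 200/200 · 199/200 · ··· · 181/200 ≈ 0.374.
So the probability of at least one match is 1 − 0.374 = 0.626.

0.626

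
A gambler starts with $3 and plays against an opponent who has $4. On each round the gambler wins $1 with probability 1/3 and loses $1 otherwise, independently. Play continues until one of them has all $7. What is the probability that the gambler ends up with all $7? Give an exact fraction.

7/127

Let r = q/p = (2/3)/(1/3) = 2. The recurrence P(i) = p·P(i+1) + q·P(i−1) with P(0)=0, P(7)=1 gives P(i) = (1 − r^i)/(1 − r^7).
P(3) = (1 − (2)^3) / (1 − (2)^7) = 7/127.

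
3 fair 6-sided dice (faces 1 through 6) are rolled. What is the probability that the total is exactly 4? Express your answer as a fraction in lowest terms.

1/72

There are 6^3 = 216 equally likely outcomes.
The number of ordered 3-tuples from {1,…,6} summing to 4 is 3.
P(sum = 4) = 3/216 = 1/72.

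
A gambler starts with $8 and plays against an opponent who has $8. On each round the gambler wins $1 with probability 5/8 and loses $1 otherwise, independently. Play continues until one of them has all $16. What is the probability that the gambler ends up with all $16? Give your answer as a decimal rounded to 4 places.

Let r = q/p = (3/8)/(5/8) = 3/5. The recurrence P(i) = p·P(i+1) + q·P(i−1) with P(0)=0, P(16)=1 gives P(i) = (1 − r^i)/(1 − r^16).
P(8) = (1 − (3/5)^8) / (1 − (3/5)^16) = 390625/397186 ≈ 0.9835.

0.9835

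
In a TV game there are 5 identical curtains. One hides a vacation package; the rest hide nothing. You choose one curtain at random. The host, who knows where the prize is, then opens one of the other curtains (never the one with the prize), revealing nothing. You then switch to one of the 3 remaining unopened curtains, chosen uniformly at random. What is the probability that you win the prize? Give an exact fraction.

4/15

Your original curtain holds the prize with probability 1/5, so the other 4 collectively hold it with probability 4/5.
The host can always find an empty curtain to open, so this doesn't change that 4/5; it is now spread over the 3 remaining unopened curtains.
P(win by switching) = (4/5) · (1/3) = 4/15.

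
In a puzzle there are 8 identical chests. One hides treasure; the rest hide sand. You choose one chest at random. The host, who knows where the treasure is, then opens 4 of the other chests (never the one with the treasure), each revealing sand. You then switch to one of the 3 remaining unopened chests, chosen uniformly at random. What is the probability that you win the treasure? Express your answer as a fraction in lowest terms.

7/24

Your original chest holds the treasure with probability 1/8, so the other 7 collectively hold it with probability 7/8.
The host can always find 4 empty chests to open, so the reveals don't change that 7/8; it is now spread over the 3 remaining unopened chests.
P(win by switching) = (7/8) · (1/3) = 7/24.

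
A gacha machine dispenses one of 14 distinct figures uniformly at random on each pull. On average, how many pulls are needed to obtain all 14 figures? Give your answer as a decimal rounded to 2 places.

After i distinct types are collected, each trial gives a new one with probability (14−i)/14, so the expected wait for the next new type is 14/(14−i).
E = 14/14 + 14/13 + 14/12 + 14/11 + 14/10 + 14/9 + 14/8 + 14/7 + 14/6 + 14/5 + 14/4 + 14/3 + 14/2 + 14/1 = 1171733/25740 ≈ 45.52.

45.52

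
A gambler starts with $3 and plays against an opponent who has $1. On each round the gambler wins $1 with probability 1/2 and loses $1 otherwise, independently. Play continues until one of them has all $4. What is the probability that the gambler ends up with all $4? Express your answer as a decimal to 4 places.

0.7500

With a fair step, P(i) = ½P(i−1) + ½P(i+1) with P(0)=0, P(4)=1 has the linear solution P(i) = i/4.
P(3) = 3/4 ≈ 0.7500.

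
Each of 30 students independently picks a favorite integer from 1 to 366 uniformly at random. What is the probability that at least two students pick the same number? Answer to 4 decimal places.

0.7053

It's easier to compute the probability that all 30 are distinct.
P(all distinct) = 366/366 · 365/366 · ··· · 337/366 ≈ 0.2947.
So the probability of at least one match is 1 − 0.2947 = 0.7053.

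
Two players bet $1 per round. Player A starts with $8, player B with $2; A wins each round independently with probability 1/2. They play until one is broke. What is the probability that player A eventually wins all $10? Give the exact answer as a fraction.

With a fair step, P(i) = ½P(i−1) + ½P(i+1) with P(0)=0, P(10)=1 has the linear solution P(i) = i/10.
P(8) = 8/10 = 4/5.

4/5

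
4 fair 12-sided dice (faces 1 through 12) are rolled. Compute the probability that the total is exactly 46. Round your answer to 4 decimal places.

There are 12^4 = 20736 equally likely outcomes.
The number of ordered 4-tuples from {1,…,12} summing to 46 is 10.
P(sum = 46) = 10/20736 = 5/10368 ≈ 0.0005.

0.0005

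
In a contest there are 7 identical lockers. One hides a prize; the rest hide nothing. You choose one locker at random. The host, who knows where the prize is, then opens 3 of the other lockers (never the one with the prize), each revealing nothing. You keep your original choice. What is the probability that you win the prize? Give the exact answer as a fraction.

1/7

The host can always open 3 empty lockers regardless of your choice, so the reveals give no information about your original locker.
P(win by staying) = 1/7.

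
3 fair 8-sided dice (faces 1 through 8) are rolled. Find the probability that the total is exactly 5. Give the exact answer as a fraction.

There are 8^3 = 512 equally likely outcomes.
The number of ordered 3-tuples from {1,…,8} summing to 5 is 6.
P(sum = 5) = 6/512 = 3/256.

3/256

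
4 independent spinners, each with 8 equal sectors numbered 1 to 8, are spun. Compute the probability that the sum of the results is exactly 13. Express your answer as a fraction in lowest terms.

There are 8^4 = 4096 equally likely outcomes.
The number of ordered 4-tuples from {1,…,8} summing to 13 is 204.
P(sum = 13) = 204/4096 = 51/1024.

51/1024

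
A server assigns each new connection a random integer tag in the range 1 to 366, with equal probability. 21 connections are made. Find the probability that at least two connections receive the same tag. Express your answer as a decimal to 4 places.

0.4428

It's easier to compute the probability that all 21 are distinct.
P(all distinct) = 366/366 · 365/366 · ··· · 346/366 ≈ 0.5572.
So the probability of at least one match is 1 − 0.5572 = 0.4428.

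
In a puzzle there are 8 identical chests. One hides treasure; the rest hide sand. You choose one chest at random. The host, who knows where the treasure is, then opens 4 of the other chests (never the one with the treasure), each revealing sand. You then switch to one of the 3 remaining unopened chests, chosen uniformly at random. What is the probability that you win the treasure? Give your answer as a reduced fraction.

7/24

Your original chest holds the treasure with probability 1/8, so the other 7 collectively hold it with probability 7/8.
The host can always find 4 empty chests to open, so the reveals don't change that 7/8; it is now spread over the 3 remaining unopened chests.
P(win by switching) = (7/8) · (1/3) = 7/24.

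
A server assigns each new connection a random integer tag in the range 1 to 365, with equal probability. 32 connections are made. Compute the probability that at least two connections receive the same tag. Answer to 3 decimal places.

0.753

It's easier to compute the probability that all 32 are distinct.
P(all distinct) = 365/365 · 364/365 · ··· · 334/365 ≈ 0.247.
So the probability of at least one match is 1 − 0.247 = 0.753.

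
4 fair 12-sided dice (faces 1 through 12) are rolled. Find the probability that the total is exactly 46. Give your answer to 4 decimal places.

0.0005

There are 12^4 = 20736 equally likely outcomes.
The number of ordered 4-tuples from {1,…,12} summing to 46 is 10.
P(sum = 46) = 10/20736 = 5/10368 ≈ 0.0005.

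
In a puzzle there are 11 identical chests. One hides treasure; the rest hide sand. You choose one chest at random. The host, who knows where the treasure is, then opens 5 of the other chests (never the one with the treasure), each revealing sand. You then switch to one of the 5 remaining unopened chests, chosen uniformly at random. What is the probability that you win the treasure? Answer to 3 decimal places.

0.182

Your original chest holds the treasure with probability 1/11, so the other 10 collectively hold it with probability 10/11.
The host can always find 5 empty chests to open, so the reveals don't change that 10/11; it is now spread over the 5 remaining unopened chests.
P(win by switching) = (10/11) · (1/5) = 2/11 ≈ 0.182.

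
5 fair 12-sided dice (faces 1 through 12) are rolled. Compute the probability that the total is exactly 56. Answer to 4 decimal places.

0.0003

There are 12^5 = 248832 equally likely outcomes.
The number of ordered 5-tuples from {1,…,12} summing to 56 is 70.
P(sum = 56) = 70/248832 = 35/124416 ≈ 0.0003.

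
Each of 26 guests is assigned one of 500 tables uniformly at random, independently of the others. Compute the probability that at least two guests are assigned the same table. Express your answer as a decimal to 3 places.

0.484

It's easier to compute the probability that all 26 are distinct.
P(all distinct) = 500/500 · 499/500 · ··· · 475/500 ≈ 0.516.
So the probability of at least one match is 1 − 0.516 = 0.484.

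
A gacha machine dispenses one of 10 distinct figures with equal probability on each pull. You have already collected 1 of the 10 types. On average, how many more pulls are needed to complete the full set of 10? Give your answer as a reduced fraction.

7129/252

Starting from 1 distinct type, each trial gives a new one with probability (10−i)/10 when i types are held, so the wait for the next new type is 10/(10−i).
E = 10/9 + 10/8 + 10/7 + 10/6 + 10/5 + 10/4 + 10/3 + 10/2 + 10/1 = 7129/252.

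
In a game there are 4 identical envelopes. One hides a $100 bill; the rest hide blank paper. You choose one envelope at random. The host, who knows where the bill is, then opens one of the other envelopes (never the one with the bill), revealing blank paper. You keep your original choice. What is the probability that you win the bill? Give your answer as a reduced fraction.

The host can always open an empty envelope regardless of your choice, so this gives no information about your original envelope.
P(win by staying) = 1/4.

1/4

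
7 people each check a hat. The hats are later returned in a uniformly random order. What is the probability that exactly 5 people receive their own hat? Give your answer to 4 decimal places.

Choose which 5 of the 7 are fixed: C(7,5) = 21 ways.
The remaining 2 must have no fixed point: D(2) = 1.
P = 21·1/5040 = 1/240 ≈ 0.0042.

0.0042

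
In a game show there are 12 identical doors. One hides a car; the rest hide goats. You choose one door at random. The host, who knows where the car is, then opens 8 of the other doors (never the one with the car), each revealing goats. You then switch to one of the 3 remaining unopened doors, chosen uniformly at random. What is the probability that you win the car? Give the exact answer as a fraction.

11/36

Your original door holds the car with probability 1/12, so the other 11 collectively hold it with probability 11/12.
The host can always find 8 empty doors to open, so the reveals don't change that 11/12; it is now spread over the 3 remaining unopened doors.
P(win by switching) = (11/12) · (1/3) = 11/36.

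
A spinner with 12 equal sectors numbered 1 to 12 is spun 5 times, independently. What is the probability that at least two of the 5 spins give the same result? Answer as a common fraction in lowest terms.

89/144

P(all 5 different) = 12/12 · 11/12 · ··· · 8/12 = 55/144.
P(at least two equal) = 1 − 55/144 = 89/144.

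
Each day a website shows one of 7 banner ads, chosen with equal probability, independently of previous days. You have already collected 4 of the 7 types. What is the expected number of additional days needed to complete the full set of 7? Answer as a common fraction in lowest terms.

Starting from 4 distinct types, each trial gives a new one with probability (7−i)/7 when i types are held, so the wait for the next new type is 7/(7−i).
E = 7/3 + 7/2 + 7/1 = 77/6.

77/6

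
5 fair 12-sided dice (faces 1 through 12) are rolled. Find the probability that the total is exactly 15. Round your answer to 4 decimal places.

There are 12^5 = 248832 equally likely outcomes.
The number of ordered 5-tuples from {1,…,12} summing to 15 is 1001.
P(sum = 15) = 1001/248832 ≈ 0.0040.

0.0040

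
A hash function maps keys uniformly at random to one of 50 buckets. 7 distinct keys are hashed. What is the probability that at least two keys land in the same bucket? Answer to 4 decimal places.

0.3556

It's easier to compute the probability that all 7 are distinct.
P(all distinct) = 50/50 · 49/50 · ··· · 44/50 ≈ 0.6444.
So the probability of at least one match is 1 − 0.6444 = 0.3556.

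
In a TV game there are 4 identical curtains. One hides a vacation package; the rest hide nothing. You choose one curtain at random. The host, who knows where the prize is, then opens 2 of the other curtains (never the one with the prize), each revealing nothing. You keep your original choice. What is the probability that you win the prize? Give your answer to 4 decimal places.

0.2500

The host can always open 2 empty curtains regardless of your choice, so the reveals give no information about your original curtain.
P(win by staying) = 1/4 ≈ 0.2500.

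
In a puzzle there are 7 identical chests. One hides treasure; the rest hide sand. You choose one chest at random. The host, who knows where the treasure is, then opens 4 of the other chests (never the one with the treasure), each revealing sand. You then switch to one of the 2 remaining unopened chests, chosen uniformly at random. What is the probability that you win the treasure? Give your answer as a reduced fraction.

Your original chest holds the treasure with probability 1/7, so the other 6 collectively hold it with probability 6/7.
The host can always find 4 empty chests to open, so the reveals don't change that 6/7; it is now spread over the 2 remaining unopened chests.
P(win by switching) = (6/7) · (1/2) = 3/7.

3/7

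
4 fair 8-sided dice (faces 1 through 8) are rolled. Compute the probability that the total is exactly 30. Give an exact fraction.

There are 8^4 = 4096 equally likely outcomes.
The number of ordered 4-tuples from {1,…,8} summing to 30 is 10.
P(sum = 30) = 10/4096 = 5/2048.

5/2048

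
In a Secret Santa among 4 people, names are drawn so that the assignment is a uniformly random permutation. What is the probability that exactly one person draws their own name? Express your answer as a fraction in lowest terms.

Choose which one is fixed: C(4,1) = 4 ways.
The remaining 3 must have no fixed point: D(3) = 2.
P = 4·2/24 = 1/3.

1/3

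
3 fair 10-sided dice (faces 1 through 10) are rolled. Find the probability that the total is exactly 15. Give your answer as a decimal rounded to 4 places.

There are 10^3 = 1000 equally likely outcomes.
The number of ordered 3-tuples from {1,…,10} summing to 15 is 73.
P(sum = 15) = 73/1000 ≈ 0.0730.

0.0730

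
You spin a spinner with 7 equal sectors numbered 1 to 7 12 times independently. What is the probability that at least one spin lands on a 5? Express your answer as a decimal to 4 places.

P(no spin lands on a 5) = (6/7)^12 ≈ 0.1573.
P(at least one) = 1 − 0.1573 = 0.8427.

0.8427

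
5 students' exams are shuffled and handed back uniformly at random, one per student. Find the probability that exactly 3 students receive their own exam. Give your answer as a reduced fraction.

Choose which 3 of the 5 are fixed: C(5,3) = 10 ways.
The remaining 2 must have no fixed point: D(2) = 1.
P = 10·1/120 = 1/12.

1/12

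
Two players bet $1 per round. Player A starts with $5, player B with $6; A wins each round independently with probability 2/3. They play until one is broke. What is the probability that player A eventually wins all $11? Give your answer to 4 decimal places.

Let r = q/p = (1/3)/(2/3) = 1/2. The recurrence P(i) = p·P(i+1) + q·P(i−1) with P(0)=0, P(11)=1 gives P(i) = (1 − r^i)/(1 − r^11).
P(5) = (1 − (1/2)^5) / (1 − (1/2)^11) = 1984/2047 ≈ 0.9692.

0.9692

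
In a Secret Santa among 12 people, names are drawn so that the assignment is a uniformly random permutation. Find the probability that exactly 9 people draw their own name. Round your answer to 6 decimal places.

Choose which 9 of the 12 are fixed: C(12,9) = 220 ways.
The remaining 3 must have no fixed point: D(3) = 2.
P = 220·2/479001600 = 1/1088640 ≈ 0.000001.

0.000001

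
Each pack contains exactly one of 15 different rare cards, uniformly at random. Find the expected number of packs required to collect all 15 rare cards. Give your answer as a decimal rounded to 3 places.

49.773

After i distinct types are collected, each trial gives a new one with probability (15−i)/15, so the expected wait for the next new type is 15/(15−i).
E = 15/15 + 15/14 + 15/13 + 15/12 + 15/11 + 15/10 + 15/9 + 15/8 + 15/7 + 15/6 + 15/5 + 15/4 + 15/3 + 15/2 + 15/1 = 1195757/24024 ≈ 49.773.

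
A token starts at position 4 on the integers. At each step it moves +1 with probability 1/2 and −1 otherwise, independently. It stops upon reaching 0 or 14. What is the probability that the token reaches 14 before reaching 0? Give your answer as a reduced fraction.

2/7

With a fair step, P(i) = ½P(i−1) + ½P(i+1) with P(0)=0, P(14)=1 has the linear solution P(i) = i/14.
P(4) = 4/14 = 2/7.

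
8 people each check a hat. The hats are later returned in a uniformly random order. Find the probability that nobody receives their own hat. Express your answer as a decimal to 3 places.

0.368

This is the derangement probability: permutations of 8 with no fixed point.
D(8) = 8! · (1 − 1/1! + 1/2! − ··· + (−1)^8/8!) = 14833.
P = 14833/40320 = 2119/5760 ≈ 0.368.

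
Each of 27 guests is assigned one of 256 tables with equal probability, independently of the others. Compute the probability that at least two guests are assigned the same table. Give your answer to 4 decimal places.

It's easier to compute the probability that all 27 are distinct.
P(all distinct) = 256/256 · 255/256 · ··· · 230/256 ≈ 0.2415.
So the probability of at least one match is 1 − 0.2415 = 0.7585.

0.7585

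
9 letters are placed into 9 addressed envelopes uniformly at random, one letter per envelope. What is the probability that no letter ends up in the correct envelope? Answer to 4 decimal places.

0.3679

This is the derangement probability: permutations of 9 with no fixed point.
D(9) = 9! · (1 − 1/1! + 1/2! − ··· + (−1)^9/9!) = 133496.
P = 133496/362880 = 16687/45360 ≈ 0.3679.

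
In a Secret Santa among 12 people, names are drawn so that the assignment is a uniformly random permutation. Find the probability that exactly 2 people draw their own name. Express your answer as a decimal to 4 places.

Choose which 2 of the 12 are fixed: C(12,2) = 66 ways.
The remaining 10 must have no fixed point: D(10) = 1334961.
P = 66·1334961/479001600 = 16481/89600 ≈ 0.1839.

0.1839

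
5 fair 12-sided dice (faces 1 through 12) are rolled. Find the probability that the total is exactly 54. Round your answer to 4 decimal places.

There are 12^5 = 248832 equally likely outcomes.
The number of ordered 5-tuples from {1,…,12} summing to 54 is 210.
P(sum = 54) = 210/248832 = 35/41472 ≈ 0.0008.

0.0008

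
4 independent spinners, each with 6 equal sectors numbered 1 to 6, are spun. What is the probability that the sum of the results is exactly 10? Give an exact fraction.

5/81

There are 6^4 = 1296 equally likely outcomes.
The number of ordered 4-tuples from {1,…,6} summing to 10 is 80.
P(sum = 10) = 80/1296 = 5/81.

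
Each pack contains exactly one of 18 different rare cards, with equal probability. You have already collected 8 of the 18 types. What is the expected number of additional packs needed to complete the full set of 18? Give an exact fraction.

Starting from 8 distinct types, each trial gives a new one with probability (18−i)/18 when i types are held, so the wait for the next new type is 18/(18−i).
E = 18/10 + 18/9 + 18/8 + 18/7 + 18/6 + 18/5 + 18/4 + 18/3 + 18/2 + 18/1 = 7381/140.

7381/140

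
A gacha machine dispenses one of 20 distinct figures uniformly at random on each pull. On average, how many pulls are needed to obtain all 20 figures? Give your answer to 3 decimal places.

After i distinct types are collected, each trial gives a new one with probability (20−i)/20, so the expected wait for the next new type is 20/(20−i).
E = 20/20 + 20/19 + 20/18 + 20/17 + 20/16 + 20/15 + 20/14 + 20/13 + 20/12 + 20/11 + 20/10 + 20/9 + 20/8 + 20/7 + 20/6 + 20/5 + 20/4 + 20/3 + 20/2 + 20/1 = 279175675/3879876 ≈ 71.955.

71.955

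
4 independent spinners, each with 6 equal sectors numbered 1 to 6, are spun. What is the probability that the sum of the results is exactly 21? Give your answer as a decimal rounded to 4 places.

There are 6^4 = 1296 equally likely outcomes.
The number of ordered 4-tuples from {1,…,6} summing to 21 is 20.
P(sum = 21) = 20/1296 = 5/324 ≈ 0.0154.

0.0154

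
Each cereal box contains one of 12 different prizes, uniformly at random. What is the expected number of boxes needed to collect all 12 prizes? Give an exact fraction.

86021/2310

After i distinct types are collected, each trial gives a new one with probability (12−i)/12, so the expected wait for the next new type is 12/(12−i).
E = 12/12 + 12/11 + 12/10 + 12/9 + 12/8 + 12/7 + 12/6 + 12/5 + 12/4 + 12/3 + 12/2 + 12/1 = 86021/2310.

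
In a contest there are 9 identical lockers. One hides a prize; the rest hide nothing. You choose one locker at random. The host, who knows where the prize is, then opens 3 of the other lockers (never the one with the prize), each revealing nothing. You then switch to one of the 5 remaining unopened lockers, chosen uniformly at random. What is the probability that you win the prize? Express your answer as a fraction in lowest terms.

Your original locker holds the prize with probability 1/9, so the other 8 collectively hold it with probability 8/9.
The host can always find 3 empty lockers to open, so the reveals don't change that 8/9; it is now spread over the 5 remaining unopened lockers.
P(win by switching) = (8/9) · (1/5) = 8/45.

8/45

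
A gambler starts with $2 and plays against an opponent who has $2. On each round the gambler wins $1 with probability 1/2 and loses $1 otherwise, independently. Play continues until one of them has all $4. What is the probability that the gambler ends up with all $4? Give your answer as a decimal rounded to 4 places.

With a fair step, P(i) = ½P(i−1) + ½P(i+1) with P(0)=0, P(4)=1 has the linear solution P(i) = i/4.
P(2) = 2/4 = 1/2 ≈ 0.5000.

0.5000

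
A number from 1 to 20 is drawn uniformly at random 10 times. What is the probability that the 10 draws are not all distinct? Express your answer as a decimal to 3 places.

P(all 10 different) = 20/20 · 19/20 · ··· · 11/20 ≈ 0.065.
P(at least two equal) = 1 − 0.065 = 0.935.

0.935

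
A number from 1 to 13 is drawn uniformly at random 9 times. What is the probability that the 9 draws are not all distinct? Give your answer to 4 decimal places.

P(all 9 different) = 13/13 · 12/13 · ··· · 5/13 ≈ 0.0245.
P(at least two equal) = 1 − 0.0245 = 0.9755.

0.9755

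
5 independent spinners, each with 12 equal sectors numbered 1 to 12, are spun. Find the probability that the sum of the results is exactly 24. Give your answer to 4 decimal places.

0.0290

There are 12^5 = 248832 equally likely outcomes.
The number of ordered 5-tuples from {1,…,12} summing to 24 is 7205.
P(sum = 24) = 7205/248832 ≈ 0.0290.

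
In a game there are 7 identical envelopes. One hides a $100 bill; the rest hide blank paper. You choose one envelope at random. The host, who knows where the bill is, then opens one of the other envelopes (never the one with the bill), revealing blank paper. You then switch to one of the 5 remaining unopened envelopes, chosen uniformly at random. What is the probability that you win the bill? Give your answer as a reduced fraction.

Your original envelope holds the bill with probability 1/7, so the other 6 collectively hold it with probability 6/7.
The host can always find an empty envelope to open, so this doesn't change that 6/7; it is now spread over the 5 remaining unopened envelopes.
P(win by switching) = (6/7) · (1/5) = 6/35.

6/35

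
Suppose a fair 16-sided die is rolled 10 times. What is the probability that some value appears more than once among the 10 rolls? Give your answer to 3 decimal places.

0.974

P(all 10 different) = 16/16 · 15/16 · ··· · 7/16 ≈ 0.026.
P(at least two equal) = 1 − 0.026 = 0.974.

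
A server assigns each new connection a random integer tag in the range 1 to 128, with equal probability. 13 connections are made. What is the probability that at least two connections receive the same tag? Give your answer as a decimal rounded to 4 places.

It's easier to compute the probability that all 13 are distinct.
P(all distinct) = 128/128 · 127/128 · ··· · 116/128 ≈ 0.5325.
So the probability of at least one match is 1 − 0.5325 = 0.4675.

0.4675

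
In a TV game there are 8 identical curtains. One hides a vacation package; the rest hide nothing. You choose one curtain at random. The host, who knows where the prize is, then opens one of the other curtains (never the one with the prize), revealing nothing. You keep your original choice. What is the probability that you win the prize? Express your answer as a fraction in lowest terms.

1/8

The host can always open an empty curtain regardless of your choice, so this gives no information about your original curtain.
P(win by staying) = 1/8.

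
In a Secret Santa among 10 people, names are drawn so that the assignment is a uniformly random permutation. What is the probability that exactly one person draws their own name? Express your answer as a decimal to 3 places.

0.368

Choose which one is fixed: C(10,1) = 10 ways.
The remaining 9 must have no fixed point: D(9) = 133496.
P = 10·133496/3628800 = 16687/45360 ≈ 0.368.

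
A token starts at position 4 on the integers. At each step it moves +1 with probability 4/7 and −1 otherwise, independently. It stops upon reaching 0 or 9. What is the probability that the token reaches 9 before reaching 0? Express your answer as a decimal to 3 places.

Let r = q/p = (3/7)/(4/7) = 3/4. The recurrence P(i) = p·P(i+1) + q·P(i−1) with P(0)=0, P(9)=1 gives P(i) = (1 − r^i)/(1 − r^9).
P(4) = (1 − (3/4)^4) / (1 − (3/4)^9) = 179200/242461 ≈ 0.739.

0.739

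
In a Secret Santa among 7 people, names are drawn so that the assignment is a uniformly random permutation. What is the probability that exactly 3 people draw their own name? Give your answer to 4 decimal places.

Choose which 3 of the 7 are fixed: C(7,3) = 35 ways.
The remaining 4 must have no fixed point: D(4) = 9.
P = 35·9/5040 = 1/16 ≈ 0.0625.

0.0625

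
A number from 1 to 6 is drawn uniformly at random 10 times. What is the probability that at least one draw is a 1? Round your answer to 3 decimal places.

P(no draw is a 1) = (5/6)^10 ≈ 0.162.
P(at least one) = 1 − 0.162 = 0.838.

0.838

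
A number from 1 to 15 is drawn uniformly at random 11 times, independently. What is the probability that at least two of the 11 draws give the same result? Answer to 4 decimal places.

P(all 11 different) = 15/15 · 14/15 · ··· · 5/15 ≈ 0.0063.
P(at least two equal) = 1 − 0.0063 = 0.9937.

0.9937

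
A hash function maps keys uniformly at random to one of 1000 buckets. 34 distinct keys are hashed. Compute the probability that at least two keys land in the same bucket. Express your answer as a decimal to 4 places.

0.4330

It's easier to compute the probability that all 34 are distinct.
P(all distinct) = 1000/1000 · 999/1000 · ··· · 967/1000 ≈ 0.5670.
So the probability of at least one match is 1 − 0.5670 = 0.4330.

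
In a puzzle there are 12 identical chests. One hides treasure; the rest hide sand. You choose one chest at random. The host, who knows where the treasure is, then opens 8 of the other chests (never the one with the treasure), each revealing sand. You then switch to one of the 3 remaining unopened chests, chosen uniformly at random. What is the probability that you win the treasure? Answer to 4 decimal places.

Your original chest holds the treasure with probability 1/12, so the other 11 collectively hold it with probability 11/12.
The host can always find 8 empty chests to open, so the reveals don't change that 11/12; it is now spread over the 3 remaining unopened chests.
P(win by switching) = (11/12) · (1/3) = 11/36 ≈ 0.3056.

0.3056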